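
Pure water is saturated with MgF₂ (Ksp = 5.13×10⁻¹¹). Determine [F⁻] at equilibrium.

4.68×10⁻⁴ M

MgF₂(s) ⇌ Mg²⁺(aq) + 2 F⁻(aq)
If s mol/L of MgF₂ dissolves, [Mg²⁺] = s and [F⁻] = 2s.
Ksp = [Mg²⁺][F⁻]^2 = s · (2s)^2 = 4s^3 = 5.13×10⁻¹¹
s = 2.34×10⁻⁴ M
[F⁻] = 2s = 4.68×10⁻⁴ M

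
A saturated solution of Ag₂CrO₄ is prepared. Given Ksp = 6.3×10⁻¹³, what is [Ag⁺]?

1.1×10⁻⁴ M

Ag₂CrO₄(s) ⇌ 2 Ag⁺(aq) + CrO₄²⁻(aq)
For each mole of Ag₂CrO₄ that dissolves per liter, [Ag⁺] = 2s and [CrO₄²⁻] = s; let s denote this solubility.
Ksp = [Ag⁺]^2[CrO₄²⁻] = (2s)^2 · s = 4s^3 = 6.3×10⁻¹³
s = 5.4×10⁻⁵ mol/L
[Ag⁺] = 2s = 1.1×10⁻⁴ mol/L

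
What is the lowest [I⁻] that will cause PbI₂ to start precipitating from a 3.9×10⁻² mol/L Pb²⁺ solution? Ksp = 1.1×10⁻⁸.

Precipitation begins when Q = Ksp.
PbI₂(s) ⇌ Pb²⁺(aq) + 2 I⁻(aq)
Ksp = [Pb²⁺][I⁻]^2 = [I⁻]^2(3.9×10⁻²)
[I⁻]^2 = 1.1×10⁻⁸ / (3.9×10⁻²) = 2.8×10⁻⁷
[I⁻] = 5.3×10⁻⁴ mol/L

5.3×10⁻⁴ M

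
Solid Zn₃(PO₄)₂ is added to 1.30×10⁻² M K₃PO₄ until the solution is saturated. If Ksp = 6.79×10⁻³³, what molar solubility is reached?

Zn₃(PO₄)₂(s) ⇌ 3 Zn²⁺(aq) + 2 PO₄³⁻(aq)
With PO₄³⁻ already at 1.30×10⁻² M and s small, take [PO₄³⁻] ≈ 1.30×10⁻² M and [Zn²⁺] = 3s.
Ksp = [Zn²⁺]^3[PO₄³⁻]^2 = (3s)^3(1.30×10⁻²)^2
(3s)^3 = 6.79×10⁻³³ / (1.30×10⁻²)^2 = 4.02×10⁻²⁹
s = 1.14×10⁻¹⁰ M

1.14×10⁻¹⁰ M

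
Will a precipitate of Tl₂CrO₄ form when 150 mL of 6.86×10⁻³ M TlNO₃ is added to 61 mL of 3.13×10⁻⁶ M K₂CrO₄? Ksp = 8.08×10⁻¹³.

Yes

After mixing, V = 150 mL + 61 mL = 211 mL.
[Tl⁺] = (6.86×10⁻³)(150)/211 = 4.88×10⁻³ M
[CrO₄²⁻] = (3.13×10⁻⁶)(61)/211 = 9.05×10⁻⁷ M
Q = [Tl⁺]^2[CrO₄²⁻] = 2.15×10⁻¹¹
Q = 2.15×10⁻¹¹ > Ksp = 8.08×10⁻¹³, so the solution is supersaturated and Tl₂CrO₄ precipitates.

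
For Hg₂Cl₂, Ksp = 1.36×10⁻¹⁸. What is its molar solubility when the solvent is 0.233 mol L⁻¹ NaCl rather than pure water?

2.51×10⁻¹⁷ M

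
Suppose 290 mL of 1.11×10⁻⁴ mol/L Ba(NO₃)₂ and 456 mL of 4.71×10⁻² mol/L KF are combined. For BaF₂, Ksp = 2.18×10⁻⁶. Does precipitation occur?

Total volume after mixing = 290 + 456 = 746 mL.
[Ba²⁺] = (1.11×10⁻⁴)(290)/746 = 4.32×10⁻⁵ mol/L
[F⁻] = (4.71×10⁻²)(456)/746 = 2.88×10⁻² mol/L
Q = [Ba²⁺][F⁻]^2 = 3.58×10⁻⁸
Since Q (3.58×10⁻⁸) is less than Ksp (2.18×10⁻⁶), no BaF₂ precipitates.

No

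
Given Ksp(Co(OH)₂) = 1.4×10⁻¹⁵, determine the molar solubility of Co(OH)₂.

Co(OH)₂(s) ⇌ Co²⁺(aq) + 2 OH⁻(aq)
Let s be the molar solubility. Then [Co²⁺] = s and [OH⁻] = 2s.
Ksp = [Co²⁺][OH⁻]^2 = s · (2s)^2 = 4s^3
4s^3 = 1.4×10⁻¹⁵  ⇒  s^3 = 3.5×10⁻¹⁶
s = (3.5×10⁻¹⁶)^(1/3) = 7.0×10⁻⁶ mol L⁻¹

7.0×10⁻⁶ M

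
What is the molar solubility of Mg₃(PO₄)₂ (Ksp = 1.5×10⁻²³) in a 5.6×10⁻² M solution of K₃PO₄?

5.6×10⁻⁸ M

Mg₃(PO₄)₂(s) ⇌ 3 Mg²⁺(aq) + 2 PO₄³⁻(aq)
Let s be the solubility of Mg₃(PO₄)₂ here. The common ion gives [PO₄³⁻] ≈ 5.6×10⁻² M, and [Mg²⁺] = 3s.
Ksp = [Mg²⁺]^3[PO₄³⁻]^2 = (3s)^3(5.6×10⁻²)^2
(3s)^3 = 1.5×10⁻²³ / (5.6×10⁻²)^2 = 4.8×10⁻²¹
s = 5.6×10⁻⁸ M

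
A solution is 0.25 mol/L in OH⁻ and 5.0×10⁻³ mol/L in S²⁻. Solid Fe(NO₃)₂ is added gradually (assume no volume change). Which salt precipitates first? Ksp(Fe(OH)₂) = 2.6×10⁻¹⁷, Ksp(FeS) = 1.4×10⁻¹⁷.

Fe(OH)₂

Each salt precipitates once Q = Ksp for that salt.
For Fe(OH)₂: [Fe²⁺] = (Ksp/[OH⁻]^2) = 4.2×10⁻¹⁶ mol/L
For FeS: [Fe²⁺] = (Ksp/[S²⁻]) = 2.8×10⁻¹⁵ mol/L
Since Fe(OH)₂ needs less Fe²⁺ to reach saturation, it precipitates first.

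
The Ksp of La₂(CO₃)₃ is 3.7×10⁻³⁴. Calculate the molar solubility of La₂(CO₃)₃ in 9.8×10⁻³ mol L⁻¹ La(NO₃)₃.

5.2×10⁻¹¹ M

La₂(CO₃)₃(s) ⇌ 2 La³⁺(aq) + 3 CO₃²⁻(aq)
La³⁺ is already present at 9.8×10⁻³ mol L⁻¹. If s mol/L of La₂(CO₃)₃ dissolves, [CO₃²⁻] = 3s while [La³⁺] ≈ 9.8×10⁻³ mol L⁻¹.
Ksp = [La³⁺]^2[CO₃²⁻]^3 = (9.8×10⁻³)^2(3s)^3
(3s)^3 = 3.7×10⁻³⁴ / (9.8×10⁻³)^2 = 3.9×10⁻³⁰
s = 5.2×10⁻¹¹ mol L⁻¹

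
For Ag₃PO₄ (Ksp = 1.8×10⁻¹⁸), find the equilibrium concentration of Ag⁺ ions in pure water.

Ag₃PO₄(s) ⇌ 3 Ag⁺(aq) + PO₄³⁻(aq)
For each mole of Ag₃PO₄ that dissolves per liter, [Ag⁺] = 3s and [PO₄³⁻] = s; let s denote this solubility.
Ksp = [Ag⁺]^3[PO₄³⁻] = (3s)^3 · s = 27s^4 = 1.8×10⁻¹⁸
s = 1.6×10⁻⁵ M
[Ag⁺] = 3s = 4.8×10⁻⁵ M

4.8×10⁻⁵ M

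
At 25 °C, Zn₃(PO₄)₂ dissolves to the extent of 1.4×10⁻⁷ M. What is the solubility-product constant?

Zn₃(PO₄)₂(s) ⇌ 3 Zn²⁺(aq) + 2 PO₄³⁻(aq)
With molar solubility s: [Zn²⁺] = 3s, [PO₄³⁻] = 2s.
Ksp = [Zn²⁺]^3[PO₄³⁻]^2 = (3s)^3 · (2s)^2 = 108s^5
Ksp = 108 × (1.4×10⁻⁷)^5 = 5.8×10⁻³³

Ksp = 5.8×10⁻³³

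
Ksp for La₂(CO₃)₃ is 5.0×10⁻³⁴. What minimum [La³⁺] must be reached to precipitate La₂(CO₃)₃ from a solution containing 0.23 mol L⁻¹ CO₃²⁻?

Precipitation begins when Q = Ksp.
La₂(CO₃)₃(s) ⇌ 2 La³⁺(aq) + 3 CO₃²⁻(aq)
Ksp = [La³⁺]^2[CO₃²⁻]^3 = [La³⁺]^2(0.23)^3
[La³⁺]^2 = 5.0×10⁻³⁴ / (0.23)^3 = 4.1×10⁻³²
[La³⁺] = 2.0×10⁻¹⁶ mol L⁻¹

2.0×10⁻¹⁶ M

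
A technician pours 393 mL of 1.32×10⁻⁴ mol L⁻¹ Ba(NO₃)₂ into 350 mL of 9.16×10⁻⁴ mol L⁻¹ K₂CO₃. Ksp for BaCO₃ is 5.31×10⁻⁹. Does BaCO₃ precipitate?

Yes

The combined volume is 743 mL.
[Ba²⁺] = (1.32×10⁻⁴)(393)/743 = 6.98×10⁻⁵ mol L⁻¹
[CO₃²⁻] = (9.16×10⁻⁴)(350)/743 = 4.31×10⁻⁴ mol L⁻¹
Q = [Ba²⁺][CO₃²⁻] = 3.01×10⁻⁸
Q = 3.01×10⁻⁸ > Ksp = 5.31×10⁻⁹, so the solution is supersaturated and BaCO₃ precipitates.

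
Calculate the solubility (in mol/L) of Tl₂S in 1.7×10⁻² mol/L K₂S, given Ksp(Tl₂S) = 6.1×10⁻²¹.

3.0×10⁻¹⁰ M

Tl₂S(s) ⇌ 2 Tl⁺(aq) + S²⁻(aq)
S²⁻ is already present at 1.7×10⁻² mol/L. If s mol/L of Tl₂S dissolves, [Tl⁺] = 2s while [S²⁻] ≈ 1.7×10⁻² mol/L.
Ksp = [Tl⁺]^2[S²⁻] = (2s)^2(1.7×10⁻²)
(2s)^2 = 6.1×10⁻²¹ / (1.7×10⁻²) = 3.6×10⁻¹⁹
s = 3.0×10⁻¹⁰ mol/L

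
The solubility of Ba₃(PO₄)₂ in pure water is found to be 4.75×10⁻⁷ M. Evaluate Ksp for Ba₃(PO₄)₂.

Ksp = 2.61×10⁻³⁰

Ba₃(PO₄)₂(s) ⇌ 3 Ba²⁺(aq) + 2 PO₄³⁻(aq)
If s mol/L of Ba₃(PO₄)₂ dissolves, [Ba²⁺] = 3s and [PO₄³⁻] = 2s.
Ksp = [Ba²⁺]^3[PO₄³⁻]^2 = (3s)^3 · (2s)^2 = 108s^5
Ksp = 108 × (4.75×10⁻⁷)^5 = 2.61×10⁻³⁰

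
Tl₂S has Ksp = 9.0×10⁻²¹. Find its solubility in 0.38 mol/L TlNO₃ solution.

6.2×10⁻²⁰ M

Tl₂S(s) ⇌ 2 Tl⁺(aq) + S²⁻(aq)
The solution already contains Tl⁺ at 0.38 mol/L. Let s be the molar solubility of Tl₂S.
[Tl⁺] ≈ 0.38 mol/L (common ion dominates); [S²⁻] = s.
Ksp = [Tl⁺]^2[S²⁻] = (0.38)^2s
s = 9.0×10⁻²¹ / (0.38)^2 = 6.2×10⁻²⁰
s = 6.2×10⁻²⁰ mol/L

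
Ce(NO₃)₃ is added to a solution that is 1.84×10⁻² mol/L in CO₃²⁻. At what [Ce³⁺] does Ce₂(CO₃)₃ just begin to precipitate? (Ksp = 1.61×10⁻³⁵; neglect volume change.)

1.61×10⁻¹⁵ M

A salt starts to precipitate once the ion product Q reaches its Ksp.
Ce₂(CO₃)₃(s) ⇌ 2 Ce³⁺(aq) + 3 CO₃²⁻(aq)
Ksp = [Ce³⁺]^2[CO₃²⁻]^3 = [Ce³⁺]^2(1.84×10⁻²)^3
[Ce³⁺]^2 = 1.61×10⁻³⁵ / (1.84×10⁻²)^3 = 2.58×10⁻³⁰
[Ce³⁺] = 1.61×10⁻¹⁵ mol/L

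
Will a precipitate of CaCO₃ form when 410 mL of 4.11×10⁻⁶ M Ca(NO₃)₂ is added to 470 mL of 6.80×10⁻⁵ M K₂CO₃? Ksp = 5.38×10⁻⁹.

No

Total volume after mixing = 410 + 470 = 880 mL.
[Ca²⁺] = (4.11×10⁻⁶)(410)/880 = 1.91×10⁻⁶ M
[CO₃²⁻] = (6.80×10⁻⁵)(470)/880 = 3.63×10⁻⁵ M
Q = [Ca²⁺][CO₃²⁻] = 6.95×10⁻¹¹
Q < Ksp (6.95×10⁻¹¹ vs 5.38×10⁻⁹); the solution remains unsaturated and no precipitate forms.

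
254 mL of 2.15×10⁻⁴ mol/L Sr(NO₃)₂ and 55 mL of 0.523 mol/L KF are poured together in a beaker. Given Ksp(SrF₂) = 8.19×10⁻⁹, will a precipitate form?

Yes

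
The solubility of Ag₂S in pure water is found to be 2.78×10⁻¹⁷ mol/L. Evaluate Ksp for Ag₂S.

Ksp = 8.59×10⁻⁵⁰

Ag₂S(s) ⇌ 2 Ag⁺(aq) + S²⁻(aq)
Let s be the molar solubility. Then [Ag⁺] = 2s and [S²⁻] = s.
Ksp = [Ag⁺]^2[S²⁻] = (2s)^2 · s = 4s^3
Ksp = 4 × (2.78×10⁻¹⁷)^3 = 8.59×10⁻⁵⁰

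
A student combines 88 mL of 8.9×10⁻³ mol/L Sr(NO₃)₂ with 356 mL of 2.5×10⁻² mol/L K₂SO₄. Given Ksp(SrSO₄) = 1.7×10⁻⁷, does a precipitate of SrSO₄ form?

Yes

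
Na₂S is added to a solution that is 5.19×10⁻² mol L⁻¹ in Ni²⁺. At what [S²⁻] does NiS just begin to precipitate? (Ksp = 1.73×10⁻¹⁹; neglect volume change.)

3.33×10⁻¹⁸ M

Precipitation begins when Q = Ksp.
NiS(s) ⇌ Ni²⁺(aq) + S²⁻(aq)
Ksp = [Ni²⁺][S²⁻] = [S²⁻](5.19×10⁻²)
[S²⁻] = 1.73×10⁻¹⁹ / (5.19×10⁻²) = 3.33×10⁻¹⁸
[S²⁻] = 3.33×10⁻¹⁸ mol L⁻¹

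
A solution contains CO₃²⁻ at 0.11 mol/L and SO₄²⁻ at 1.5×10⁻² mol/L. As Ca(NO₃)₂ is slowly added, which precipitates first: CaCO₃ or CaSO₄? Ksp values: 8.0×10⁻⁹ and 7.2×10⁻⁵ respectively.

A salt starts to precipitate once the ion product Q reaches its Ksp.
For CaCO₃: [Ca²⁺] = (Ksp/[CO₃²⁻]) = 7.3×10⁻⁸ mol/L
For CaSO₄: [Ca²⁺] = (Ksp/[SO₄²⁻]) = 4.8×10⁻³ mol/L
The smaller threshold [Ca²⁺] is reached first, so CaCO₃ precipitates first.

CaCO₃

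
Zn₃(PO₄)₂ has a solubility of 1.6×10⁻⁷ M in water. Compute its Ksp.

Zn₃(PO₄)₂(s) ⇌ 3 Zn²⁺(aq) + 2 PO₄³⁻(aq)
Let s be the molar solubility. Then [Zn²⁺] = 3s and [PO₄³⁻] = 2s.
Ksp = [Zn²⁺]^3[PO₄³⁻]^2 = (3s)^3 · (2s)^2 = 108s^5
Ksp = 108 × (1.6×10⁻⁷)^5 = 1.1×10⁻³²

Ksp = 1.1×10⁻³²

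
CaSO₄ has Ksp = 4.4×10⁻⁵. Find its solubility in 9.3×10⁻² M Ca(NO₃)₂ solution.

CaSO₄(s) ⇌ Ca²⁺(aq) + SO₄²⁻(aq)
Let s be the solubility of CaSO₄ here. The common ion gives [Ca²⁺] ≈ 9.3×10⁻² M, and [SO₄²⁻] = s.
Ksp = [Ca²⁺][SO₄²⁻] = (9.3×10⁻²)s
s = 4.4×10⁻⁵ / (9.3×10⁻²) = 4.7×10⁻⁴
s = 4.7×10⁻⁴ M

4.7×10⁻⁴ M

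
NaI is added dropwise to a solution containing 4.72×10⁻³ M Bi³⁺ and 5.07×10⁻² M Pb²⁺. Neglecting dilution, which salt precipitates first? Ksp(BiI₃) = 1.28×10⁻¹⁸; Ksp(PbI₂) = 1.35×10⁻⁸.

Each salt precipitates once Q = Ksp for that salt.
For BiI₃: [I⁻] = (Ksp/[Bi³⁺])^(1/3) = 6.47×10⁻⁶ M
For PbI₂: [I⁻] = (Ksp/[Pb²⁺])^(1/2) = 5.16×10⁻⁴ M
The smaller threshold [I⁻] is reached first, so BiI₃ precipitates first.

BiI₃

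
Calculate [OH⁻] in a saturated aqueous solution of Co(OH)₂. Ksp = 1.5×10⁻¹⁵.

Co(OH)₂(s) ⇌ Co²⁺(aq) + 2 OH⁻(aq)
With molar solubility s: [Co²⁺] = s, [OH⁻] = 2s.
Ksp = [Co²⁺][OH⁻]^2 = s · (2s)^2 = 4s^3 = 1.5×10⁻¹⁵
s = 7.2×10⁻⁶ mol L⁻¹
[OH⁻] = 2s = 1.4×10⁻⁵ mol L⁻¹

1.4×10⁻⁵ M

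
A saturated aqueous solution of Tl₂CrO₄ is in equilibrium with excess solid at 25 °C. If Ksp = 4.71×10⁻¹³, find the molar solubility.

Tl₂CrO₄(s) ⇌ 2 Tl⁺(aq) + CrO₄²⁻(aq)
For each mole of Tl₂CrO₄ that dissolves per liter, [Tl⁺] = 2s and [CrO₄²⁻] = s; let s denote this solubility.
Ksp = [Tl⁺]^2[CrO₄²⁻] = (2s)^2 · s = 4s^3
4s^3 = 4.71×10⁻¹³  ⇒  s^3 = 1.18×10⁻¹³
s = (1.18×10⁻¹³)^(1/3) = 4.90×10⁻⁵ mol/L

4.90×10⁻⁵ M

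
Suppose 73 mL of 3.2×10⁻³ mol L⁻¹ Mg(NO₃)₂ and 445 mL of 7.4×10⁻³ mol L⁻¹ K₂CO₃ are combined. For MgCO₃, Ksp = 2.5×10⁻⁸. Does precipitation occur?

Yes

The combined volume is 518 mL.
[Mg²⁺] = (3.2×10⁻³)(73)/518 = 4.5×10⁻⁴ mol L⁻¹
[CO₃²⁻] = (7.4×10⁻³)(445)/518 = 6.4×10⁻³ mol L⁻¹
Q = [Mg²⁺][CO₃²⁻] = 2.9×10⁻⁶
Because Q > Ksp (2.9×10⁻⁶ vs 2.5×10⁻⁸), a precipitate of MgCO₃ forms.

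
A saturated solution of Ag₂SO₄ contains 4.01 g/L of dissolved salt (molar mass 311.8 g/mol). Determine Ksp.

Convert to molarity: s = 4.01 / 311.8 = 1.2861×10⁻² mol/L
Ag₂SO₄(s) ⇌ 2 Ag⁺(aq) + SO₄²⁻(aq)
Call the molar solubility s, so that [Ag⁺] = 2s and [SO₄²⁻] = s.
Ksp = [Ag⁺]^2[SO₄²⁻] = (2s)^2 · s = 4s^3
Ksp = 4 × (1.2861×10⁻²)^3 = 8.51×10⁻⁶

Ksp = 8.51×10⁻⁶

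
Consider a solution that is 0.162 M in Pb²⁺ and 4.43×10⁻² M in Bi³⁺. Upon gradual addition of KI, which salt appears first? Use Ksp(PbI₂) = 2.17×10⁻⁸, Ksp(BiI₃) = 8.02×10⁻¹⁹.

Each salt precipitates once Q = Ksp for that salt.
For PbI₂: [I⁻] = (Ksp/[Pb²⁺])^(1/2) = 3.66×10⁻⁴ M
For BiI₃: [I⁻] = (Ksp/[Bi³⁺])^(1/3) = 2.63×10⁻⁶ M
BiI₃ requires the lower [I⁻], so it precipitates first.

BiI₃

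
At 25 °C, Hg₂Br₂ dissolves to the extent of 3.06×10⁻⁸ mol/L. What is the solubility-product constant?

Ksp = 1.15×10⁻²²

Hg₂Br₂(s) ⇌ Hg₂²⁺(aq) + 2 Br⁻(aq)
Call the molar solubility s, so that [Hg₂²⁺] = s and [Br⁻] = 2s.
Ksp = [Hg₂²⁺][Br⁻]^2 = s · (2s)^2 = 4s^3
Ksp = 4 × (3.06×10⁻⁸)^3 = 1.15×10⁻²²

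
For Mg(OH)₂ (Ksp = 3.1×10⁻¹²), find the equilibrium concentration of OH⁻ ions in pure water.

1.8×10⁻⁴ M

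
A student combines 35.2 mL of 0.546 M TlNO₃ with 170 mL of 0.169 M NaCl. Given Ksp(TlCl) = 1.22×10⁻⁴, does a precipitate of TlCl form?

Yes

Total volume after mixing = 35.2 + 170 = 205.2 mL.
[Tl⁺] = (0.546)(35.2)/205.2 = 9.37×10⁻² M
[Cl⁻] = (0.169)(170)/205.2 = 0.140 M
Q = [Tl⁺][Cl⁻] = 1.31×10⁻²
Since Q (1.31×10⁻²) exceeds Ksp (1.22×10⁻⁴), TlCl will precipitate.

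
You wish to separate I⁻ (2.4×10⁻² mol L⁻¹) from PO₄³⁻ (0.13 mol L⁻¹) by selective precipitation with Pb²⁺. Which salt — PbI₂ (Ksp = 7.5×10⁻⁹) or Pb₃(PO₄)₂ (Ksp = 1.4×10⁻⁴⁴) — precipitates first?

Precipitation of each salt begins when its ion product equals Ksp.
For PbI₂: [Pb²⁺] = (Ksp/[I⁻]^2) = 1.3×10⁻⁵ mol L⁻¹
For Pb₃(PO₄)₂: [Pb²⁺] = (Ksp/[PO₄³⁻]^2)^(1/3) = 9.4×10⁻¹⁵ mol L⁻¹
The smaller threshold [Pb²⁺] is reached first, so Pb₃(PO₄)₂ precipitates first.

Pb₃(PO₄)₂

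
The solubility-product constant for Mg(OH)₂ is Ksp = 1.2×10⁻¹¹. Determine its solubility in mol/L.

Mg(OH)₂(s) ⇌ Mg²⁺(aq) + 2 OH⁻(aq)
Let s be the molar solubility. Then [Mg²⁺] = s and [OH⁻] = 2s.
Ksp = [Mg²⁺][OH⁻]^2 = s · (2s)^2 = 4s^3
4s^3 = 1.2×10⁻¹¹  ⇒  s^3 = 3.0×10⁻¹²
s = (3.0×10⁻¹²)^(1/3) = 1.4×10⁻⁴ mol/L

1.4×10⁻⁴ M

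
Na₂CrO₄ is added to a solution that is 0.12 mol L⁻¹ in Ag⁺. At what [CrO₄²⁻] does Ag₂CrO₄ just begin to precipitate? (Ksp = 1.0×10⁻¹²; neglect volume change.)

6.9×10⁻¹¹ M

Precipitation of each salt begins when its ion product equals Ksp.
Ag₂CrO₄(s) ⇌ 2 Ag⁺(aq) + CrO₄²⁻(aq)
Ksp = [Ag⁺]^2[CrO₄²⁻] = [CrO₄²⁻](0.12)^2
[CrO₄²⁻] = 1.0×10⁻¹² / (0.12)^2 = 6.9×10⁻¹¹
[CrO₄²⁻] = 6.9×10⁻¹¹ mol L⁻¹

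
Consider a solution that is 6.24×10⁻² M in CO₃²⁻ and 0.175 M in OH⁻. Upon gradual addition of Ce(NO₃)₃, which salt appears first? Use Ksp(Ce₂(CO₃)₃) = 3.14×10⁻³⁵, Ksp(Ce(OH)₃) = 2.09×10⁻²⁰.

Ce(OH)₃

Each salt precipitates once Q = Ksp for that salt.
For Ce₂(CO₃)₃: [Ce³⁺] = (Ksp/[CO₃²⁻]^3)^(1/2) = 3.59×10⁻¹⁶ M
For Ce(OH)₃: [Ce³⁺] = (Ksp/[OH⁻]^3) = 3.90×10⁻¹⁸ M
Since Ce(OH)₃ needs less Ce³⁺ to reach saturation, it precipitates first.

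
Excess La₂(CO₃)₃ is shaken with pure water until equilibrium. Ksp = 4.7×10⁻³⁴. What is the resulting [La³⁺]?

1.7×10⁻⁷ M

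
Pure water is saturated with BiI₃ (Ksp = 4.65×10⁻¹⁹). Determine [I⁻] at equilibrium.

3.44×10⁻⁵ M

BiI₃(s) ⇌ Bi³⁺(aq) + 3 I⁻(aq)
Let s be the molar solubility. Then [Bi³⁺] = s and [I⁻] = 3s.
Ksp = [Bi³⁺][I⁻]^3 = s · (3s)^3 = 27s^4 = 4.65×10⁻¹⁹
s = 1.15×10⁻⁵ mol L⁻¹
[I⁻] = 3s = 3.44×10⁻⁵ mol L⁻¹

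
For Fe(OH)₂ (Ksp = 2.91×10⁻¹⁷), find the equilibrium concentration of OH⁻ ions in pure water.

3.88×10⁻⁶ M

Fe(OH)₂(s) ⇌ Fe²⁺(aq) + 2 OH⁻(aq)
With molar solubility s: [Fe²⁺] = s, [OH⁻] = 2s.
Ksp = [Fe²⁺][OH⁻]^2 = s · (2s)^2 = 4s^3 = 2.91×10⁻¹⁷
s = 1.94×10⁻⁶ mol/L
[OH⁻] = 2s = 3.88×10⁻⁶ mol/L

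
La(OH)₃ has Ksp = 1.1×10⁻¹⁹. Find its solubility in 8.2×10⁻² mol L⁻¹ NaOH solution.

La(OH)₃(s) ⇌ La³⁺(aq) + 3 OH⁻(aq)
OH⁻ is already present at 8.2×10⁻² mol L⁻¹. If s mol/L of La(OH)₃ dissolves, [La³⁺] = s while [OH⁻] ≈ 8.2×10⁻² mol L⁻¹.
Ksp = [La³⁺][OH⁻]^3 = s(8.2×10⁻²)^3
s = 1.1×10⁻¹⁹ / (8.2×10⁻²)^3 = 2.0×10⁻¹⁶
s = 2.0×10⁻¹⁶ mol L⁻¹

2.0×10⁻¹⁶ M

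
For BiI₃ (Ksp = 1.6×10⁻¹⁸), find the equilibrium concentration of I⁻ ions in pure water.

4.7×10⁻⁵ M

BiI₃(s) ⇌ Bi³⁺(aq) + 3 I⁻(aq)
Call the molar solubility s, so that [Bi³⁺] = s and [I⁻] = 3s.
Ksp = [Bi³⁺][I⁻]^3 = s · (3s)^3 = 27s^4 = 1.6×10⁻¹⁸
s = 1.6×10⁻⁵ mol L⁻¹
[I⁻] = 3s = 4.7×10⁻⁵ mol L⁻¹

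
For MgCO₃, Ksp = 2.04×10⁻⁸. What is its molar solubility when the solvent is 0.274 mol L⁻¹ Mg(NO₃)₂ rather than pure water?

MgCO₃(s) ⇌ Mg²⁺(aq) + CO₃²⁻(aq)
The solution already contains Mg²⁺ at 0.274 mol L⁻¹. Let s be the molar solubility of MgCO₃.
[Mg²⁺] ≈ 0.274 mol L⁻¹ (common ion dominates); [CO₃²⁻] = s.
Ksp = [Mg²⁺][CO₃²⁻] = (0.274)s
s = 2.04×10⁻⁸ / (0.274) = 7.45×10⁻⁸
s = 7.45×10⁻⁸ mol L⁻¹

7.45×10⁻⁸ M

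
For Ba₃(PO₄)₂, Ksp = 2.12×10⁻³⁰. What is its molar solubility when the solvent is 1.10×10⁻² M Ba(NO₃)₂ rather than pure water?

6.31×10⁻¹³ M

Ba₃(PO₄)₂(s) ⇌ 3 Ba²⁺(aq) + 2 PO₄³⁻(aq)
Ba²⁺ is already present at 1.10×10⁻² M. If s mol/L of Ba₃(PO₄)₂ dissolves, [PO₄³⁻] = 2s while [Ba²⁺] ≈ 1.10×10⁻² M.
Ksp = [Ba²⁺]^3[PO₄³⁻]^2 = (1.10×10⁻²)^3(2s)^2
(2s)^2 = 2.12×10⁻³⁰ / (1.10×10⁻²)^3 = 1.59×10⁻²⁴
s = 6.31×10⁻¹³ M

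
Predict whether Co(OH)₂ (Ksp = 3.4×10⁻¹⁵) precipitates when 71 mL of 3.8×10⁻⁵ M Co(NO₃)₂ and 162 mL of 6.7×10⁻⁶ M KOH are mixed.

After mixing, V = 71 mL + 162 mL = 233 mL.
[Co²⁺] = (3.8×10⁻⁵)(71)/233 = 1.2×10⁻⁵ M
[OH⁻] = (6.7×10⁻⁶)(162)/233 = 4.7×10⁻⁶ M
Q = [Co²⁺][OH⁻]^2 = 2.5×10⁻¹⁶
Q = 2.5×10⁻¹⁶ < Ksp = 3.4×10⁻¹⁵, so the solution is unsaturated and no precipitate forms.

No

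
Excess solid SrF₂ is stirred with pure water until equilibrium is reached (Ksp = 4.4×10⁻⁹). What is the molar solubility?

1.0×10⁻³ M

SrF₂(s) ⇌ Sr²⁺(aq) + 2 F⁻(aq)
Let s be the molar solubility. Then [Sr²⁺] = s and [F⁻] = 2s.
Ksp = [Sr²⁺][F⁻]^2 = s · (2s)^2 = 4s^3
4s^3 = 4.4×10⁻⁹  ⇒  s^3 = 1.1×10⁻⁹
s = 1.0×10⁻³ mol/L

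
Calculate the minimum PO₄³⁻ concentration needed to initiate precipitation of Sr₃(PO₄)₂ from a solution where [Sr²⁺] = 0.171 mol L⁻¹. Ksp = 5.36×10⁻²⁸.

Precipitation begins when Q = Ksp.
Sr₃(PO₄)₂(s) ⇌ 3 Sr²⁺(aq) + 2 PO₄³⁻(aq)
Ksp = [Sr²⁺]^3[PO₄³⁻]^2 = [PO₄³⁻]^2(0.171)^3
[PO₄³⁻]^2 = 5.36×10⁻²⁸ / (0.171)^3 = 1.07×10⁻²⁵
[PO₄³⁻] = 3.27×10⁻¹³ mol L⁻¹

3.27×10⁻¹³ M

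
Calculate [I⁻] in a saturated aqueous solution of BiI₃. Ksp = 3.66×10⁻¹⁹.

BiI₃(s) ⇌ Bi³⁺(aq) + 3 I⁻(aq)
For each mole of BiI₃ that dissolves per liter, [Bi³⁺] = s and [I⁻] = 3s; let s denote this solubility.
Ksp = [Bi³⁺][I⁻]^3 = s · (3s)^3 = 27s^4 = 3.66×10⁻¹⁹
s = 1.08×10⁻⁵ M
[I⁻] = 3s = 3.24×10⁻⁵ M

3.24×10⁻⁵ M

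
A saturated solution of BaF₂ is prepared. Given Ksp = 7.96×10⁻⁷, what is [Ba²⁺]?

5.84×10⁻³ M

BaF₂(s) ⇌ Ba²⁺(aq) + 2 F⁻(aq)
If s mol/L of BaF₂ dissolves, [Ba²⁺] = s and [F⁻] = 2s.
Ksp = [Ba²⁺][F⁻]^2 = s · (2s)^2 = 4s^3 = 7.96×10⁻⁷
s = 5.84×10⁻³ mol/L
[Ba²⁺] = s = 5.84×10⁻³ mol/L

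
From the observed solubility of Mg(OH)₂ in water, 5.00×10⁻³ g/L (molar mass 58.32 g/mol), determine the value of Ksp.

Ksp = 2.52×10⁻¹²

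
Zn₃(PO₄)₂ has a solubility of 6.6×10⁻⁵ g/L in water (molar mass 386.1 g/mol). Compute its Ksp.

Ksp = 1.6×10⁻³²

Molar solubility s = (6.6×10⁻⁵ g/L) / (386.1 g/mol) = 1.709×10⁻⁷ mol/L
Zn₃(PO₄)₂(s) ⇌ 3 Zn²⁺(aq) + 2 PO₄³⁻(aq)
With molar solubility s: [Zn²⁺] = 3s, [PO₄³⁻] = 2s.
Ksp = [Zn²⁺]^3[PO₄³⁻]^2 = (3s)^3 · (2s)^2 = 108s^5
Ksp = 108 × (1.709×10⁻⁷)^5 = 1.6×10⁻³²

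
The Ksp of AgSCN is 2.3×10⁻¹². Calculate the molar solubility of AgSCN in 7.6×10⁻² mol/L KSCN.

3.0×10⁻¹¹ M

AgSCN(s) ⇌ Ag⁺(aq) + SCN⁻(aq)
Let s be the solubility of AgSCN here. The common ion gives [SCN⁻] ≈ 7.6×10⁻² mol/L, and [Ag⁺] = s.
Ksp = [Ag⁺][SCN⁻] = s(7.6×10⁻²)
s = 2.3×10⁻¹² / (7.6×10⁻²) = 3.0×10⁻¹¹
s = 3.0×10⁻¹¹ mol/L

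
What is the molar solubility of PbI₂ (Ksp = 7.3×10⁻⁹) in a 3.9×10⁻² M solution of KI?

4.8×10⁻⁶ M

PbI₂(s) ⇌ Pb²⁺(aq) + 2 I⁻(aq)
Let s be the solubility of PbI₂ here. The common ion gives [I⁻] ≈ 3.9×10⁻² M, and [Pb²⁺] = s.
Ksp = [Pb²⁺][I⁻]^2 = s(3.9×10⁻²)^2
s = 7.3×10⁻⁹ / (3.9×10⁻²)^2 = 4.8×10⁻⁶
s = 4.8×10⁻⁶ M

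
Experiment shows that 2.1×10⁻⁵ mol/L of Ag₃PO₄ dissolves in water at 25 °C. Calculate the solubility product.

Ag₃PO₄(s) ⇌ 3 Ag⁺(aq) + PO₄³⁻(aq)
If s mol/L of Ag₃PO₄ dissolves, [Ag⁺] = 3s and [PO₄³⁻] = s.
Ksp = [Ag⁺]^3[PO₄³⁻] = (3s)^3 · s = 27s^4
Ksp = 27 × (2.1×10⁻⁵)^4 = 5.3×10⁻¹⁸

Ksp = 5.3×10⁻¹⁸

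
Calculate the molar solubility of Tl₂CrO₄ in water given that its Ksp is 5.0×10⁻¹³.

5.0×10⁻⁵ M

Tl₂CrO₄(s) ⇌ 2 Tl⁺(aq) + CrO₄²⁻(aq)
With molar solubility s: [Tl⁺] = 2s, [CrO₄²⁻] = s.
Ksp = [Tl⁺]^2[CrO₄²⁻] = (2s)^2 · s = 4s^3
4s^3 = 5.0×10⁻¹³  ⇒  s^3 = 1.3×10⁻¹³
Taking the 3rd root, s = 5.0×10⁻⁵ M.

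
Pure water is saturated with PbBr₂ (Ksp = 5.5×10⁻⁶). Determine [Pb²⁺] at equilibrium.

1.1×10⁻² M

PbBr₂(s) ⇌ Pb²⁺(aq) + 2 Br⁻(aq)
Call the molar solubility s, so that [Pb²⁺] = s and [Br⁻] = 2s.
Ksp = [Pb²⁺][Br⁻]^2 = s · (2s)^2 = 4s^3 = 5.5×10⁻⁶
s = 1.1×10⁻² mol/L
[Pb²⁺] = s = 1.1×10⁻² mol/L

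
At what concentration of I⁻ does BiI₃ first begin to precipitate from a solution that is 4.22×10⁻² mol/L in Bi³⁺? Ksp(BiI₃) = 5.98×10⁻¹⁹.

The threshold for precipitation is Q = Ksp.
BiI₃(s) ⇌ Bi³⁺(aq) + 3 I⁻(aq)
Ksp = [Bi³⁺][I⁻]^3 = [I⁻]^3(4.22×10⁻²)
[I⁻]^3 = 5.98×10⁻¹⁹ / (4.22×10⁻²) = 1.42×10⁻¹⁷
[I⁻] = 2.42×10⁻⁶ mol/L

2.42×10⁻⁶ M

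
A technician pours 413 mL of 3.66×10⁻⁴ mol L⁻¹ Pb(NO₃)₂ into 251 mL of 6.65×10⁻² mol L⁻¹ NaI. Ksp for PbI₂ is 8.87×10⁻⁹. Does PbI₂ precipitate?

Yes

The combined volume is 664 mL.
[Pb²⁺] = (3.66×10⁻⁴)(413)/664 = 2.28×10⁻⁴ mol L⁻¹
[I⁻] = (6.65×10⁻²)(251)/664 = 2.51×10⁻² mol L⁻¹
Q = [Pb²⁺][I⁻]^2 = 1.44×10⁻⁷
Since Q (1.44×10⁻⁷) exceeds Ksp (8.87×10⁻⁹), PbI₂ will precipitate.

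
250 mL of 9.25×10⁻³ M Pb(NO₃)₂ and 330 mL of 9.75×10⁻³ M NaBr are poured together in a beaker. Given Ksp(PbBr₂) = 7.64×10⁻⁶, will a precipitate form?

Total volume after mixing = 250 + 330 = 580 mL.
[Pb²⁺] = (9.25×10⁻³)(250)/580 = 3.99×10⁻³ M
[Br⁻] = (9.75×10⁻³)(330)/580 = 5.55×10⁻³ M
Q = [Pb²⁺][Br⁻]^2 = 1.23×10⁻⁷
Q = 1.23×10⁻⁷ < Ksp = 7.64×10⁻⁶, so the solution is unsaturated and no precipitate forms.

No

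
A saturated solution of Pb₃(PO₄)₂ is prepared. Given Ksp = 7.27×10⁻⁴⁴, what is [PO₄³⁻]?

Pb₃(PO₄)₂(s) ⇌ 3 Pb²⁺(aq) + 2 PO₄³⁻(aq)
For each mole of Pb₃(PO₄)₂ that dissolves per liter, [Pb²⁺] = 3s and [PO₄³⁻] = 2s; let s denote this solubility.
Ksp = [Pb²⁺]^3[PO₄³⁻]^2 = (3s)^3 · (2s)^2 = 108s^5 = 7.27×10⁻⁴⁴
s = 9.24×10⁻¹⁰ M
[PO₄³⁻] = 2s = 1.85×10⁻⁹ M

1.85×10⁻⁹ M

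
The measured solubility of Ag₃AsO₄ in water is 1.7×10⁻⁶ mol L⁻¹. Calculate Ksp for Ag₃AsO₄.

Ksp = 2.3×10⁻²²

Ag₃AsO₄(s) ⇌ 3 Ag⁺(aq) + AsO₄³⁻(aq)
Let s be the molar solubility. Then [Ag⁺] = 3s and [AsO₄³⁻] = s.
Ksp = [Ag⁺]^3[AsO₄³⁻] = (3s)^3 · s = 27s^4
Ksp = 27 × (1.7×10⁻⁶)^4 = 2.3×10⁻²²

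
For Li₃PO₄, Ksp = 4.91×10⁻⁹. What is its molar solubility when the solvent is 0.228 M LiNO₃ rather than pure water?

4.14×10⁻⁷ M

Li₃PO₄(s) ⇌ 3 Li⁺(aq) + PO₄³⁻(aq)
The solution already contains Li⁺ at 0.228 M. Let s be the molar solubility of Li₃PO₄.
[Li⁺] ≈ 0.228 M (common ion dominates); [PO₄³⁻] = s.
Ksp = [Li⁺]^3[PO₄³⁻] = (0.228)^3s
s = 4.91×10⁻⁹ / (0.228)^3 = 4.14×10⁻⁷
s = 4.14×10⁻⁷ M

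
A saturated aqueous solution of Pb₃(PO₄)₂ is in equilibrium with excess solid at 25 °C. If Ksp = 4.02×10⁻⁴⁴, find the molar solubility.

8.21×10⁻¹⁰ M

Pb₃(PO₄)₂(s) ⇌ 3 Pb²⁺(aq) + 2 PO₄³⁻(aq)
If s mol/L of Pb₃(PO₄)₂ dissolves, [Pb²⁺] = 3s and [PO₄³⁻] = 2s.
Ksp = [Pb²⁺]^3[PO₄³⁻]^2 = (3s)^3 · (2s)^2 = 108s^5
108s^5 = 4.02×10⁻⁴⁴  ⇒  s^5 = 3.72×10⁻⁴⁶
s = 8.21×10⁻¹⁰ M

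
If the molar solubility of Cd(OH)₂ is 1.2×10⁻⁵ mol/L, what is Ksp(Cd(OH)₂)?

Ksp = 6.9×10⁻¹⁵

Cd(OH)₂(s) ⇌ Cd²⁺(aq) + 2 OH⁻(aq)
For each mole of Cd(OH)₂ that dissolves per liter, [Cd²⁺] = s and [OH⁻] = 2s; let s denote this solubility.
Ksp = [Cd²⁺][OH⁻]^2 = s · (2s)^2 = 4s^3
Ksp = 4 × (1.2×10⁻⁵)^3 = 6.9×10⁻¹⁵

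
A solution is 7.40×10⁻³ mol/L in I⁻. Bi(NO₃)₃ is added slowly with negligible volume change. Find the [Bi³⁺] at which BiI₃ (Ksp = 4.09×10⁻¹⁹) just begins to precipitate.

1.01×10⁻¹² M

The threshold for precipitation is Q = Ksp.
BiI₃(s) ⇌ Bi³⁺(aq) + 3 I⁻(aq)
Ksp = [Bi³⁺][I⁻]^3 = [Bi³⁺](7.40×10⁻³)^3
[Bi³⁺] = 4.09×10⁻¹⁹ / (7.40×10⁻³)^3 = 1.01×10⁻¹²
[Bi³⁺] = 1.01×10⁻¹² mol/L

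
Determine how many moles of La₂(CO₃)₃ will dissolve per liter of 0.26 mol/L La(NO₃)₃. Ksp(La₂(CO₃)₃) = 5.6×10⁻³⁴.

6.7×10⁻¹² M

La₂(CO₃)₃(s) ⇌ 2 La³⁺(aq) + 3 CO₃²⁻(aq)
With La³⁺ already at 0.26 mol/L and s small, take [La³⁺] ≈ 0.26 mol/L and [CO₃²⁻] = 3s.
Ksp = [La³⁺]^2[CO₃²⁻]^3 = (0.26)^2(3s)^3
(3s)^3 = 5.6×10⁻³⁴ / (0.26)^2 = 8.3×10⁻³³
s = 6.7×10⁻¹² mol/L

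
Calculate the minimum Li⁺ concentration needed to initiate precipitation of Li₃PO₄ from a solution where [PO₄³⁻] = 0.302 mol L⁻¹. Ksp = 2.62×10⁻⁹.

2.05×10⁻³ M

Each salt precipitates once Q = Ksp for that salt.
Li₃PO₄(s) ⇌ 3 Li⁺(aq) + PO₄³⁻(aq)
Ksp = [Li⁺]^3[PO₄³⁻] = [Li⁺]^3(0.302)
[Li⁺]^3 = 2.62×10⁻⁹ / (0.302) = 8.68×10⁻⁹
[Li⁺] = 2.05×10⁻³ mol L⁻¹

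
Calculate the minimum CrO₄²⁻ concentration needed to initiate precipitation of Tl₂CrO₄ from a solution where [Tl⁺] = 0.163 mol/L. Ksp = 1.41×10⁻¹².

5.31×10⁻¹¹ M

A salt starts to precipitate once the ion product Q reaches its Ksp.
Tl₂CrO₄(s) ⇌ 2 Tl⁺(aq) + CrO₄²⁻(aq)
Ksp = [Tl⁺]^2[CrO₄²⁻] = [CrO₄²⁻](0.163)^2
[CrO₄²⁻] = 1.41×10⁻¹² / (0.163)^2 = 5.31×10⁻¹¹
[CrO₄²⁻] = 5.31×10⁻¹¹ mol/L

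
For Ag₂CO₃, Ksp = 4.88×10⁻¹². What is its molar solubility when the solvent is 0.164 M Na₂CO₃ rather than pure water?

Ag₂CO₃(s) ⇌ 2 Ag⁺(aq) + CO₃²⁻(aq)
The solution already contains CO₃²⁻ at 0.164 M. Let s be the molar solubility of Ag₂CO₃.
[CO₃²⁻] ≈ 0.164 M (common ion dominates); [Ag⁺] = 2s.
Ksp = [Ag⁺]^2[CO₃²⁻] = (2s)^2(0.164)
(2s)^2 = 4.88×10⁻¹² / (0.164) = 2.98×10⁻¹¹
s = 2.73×10⁻⁶ M

2.73×10⁻⁶ M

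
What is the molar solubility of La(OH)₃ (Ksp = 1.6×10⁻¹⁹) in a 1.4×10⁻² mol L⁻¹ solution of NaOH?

La(OH)₃(s) ⇌ La³⁺(aq) + 3 OH⁻(aq)
Let s be the solubility of La(OH)₃ here. The common ion gives [OH⁻] ≈ 1.4×10⁻² mol L⁻¹, and [La³⁺] = s.
Ksp = [La³⁺][OH⁻]^3 = s(1.4×10⁻²)^3
s = 1.6×10⁻¹⁹ / (1.4×10⁻²)^3 = 5.8×10⁻¹⁴
s = 5.8×10⁻¹⁴ mol L⁻¹

5.8×10⁻¹⁴ M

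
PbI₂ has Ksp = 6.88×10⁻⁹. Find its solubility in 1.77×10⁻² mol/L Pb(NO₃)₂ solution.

3.12×10⁻⁴ M

PbI₂(s) ⇌ Pb²⁺(aq) + 2 I⁻(aq)
Pb²⁺ is already present at 1.77×10⁻² mol/L. If s mol/L of PbI₂ dissolves, [I⁻] = 2s while [Pb²⁺] ≈ 1.77×10⁻² mol/L.
Ksp = [Pb²⁺][I⁻]^2 = (1.77×10⁻²)(2s)^2
(2s)^2 = 6.88×10⁻⁹ / (1.77×10⁻²) = 3.89×10⁻⁷
s = 3.12×10⁻⁴ mol/L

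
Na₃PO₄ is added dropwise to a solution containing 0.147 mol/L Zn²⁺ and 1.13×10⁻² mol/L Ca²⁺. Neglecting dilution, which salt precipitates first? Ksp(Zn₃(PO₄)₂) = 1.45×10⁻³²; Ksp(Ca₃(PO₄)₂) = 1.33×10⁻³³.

Zn₃(PO₄)₂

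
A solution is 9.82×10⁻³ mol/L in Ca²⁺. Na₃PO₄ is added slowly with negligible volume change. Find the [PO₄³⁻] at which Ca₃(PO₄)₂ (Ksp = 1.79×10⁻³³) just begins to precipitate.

4.35×10⁻¹⁴ M

Precipitation begins when Q = Ksp.
Ca₃(PO₄)₂(s) ⇌ 3 Ca²⁺(aq) + 2 PO₄³⁻(aq)
Ksp = [Ca²⁺]^3[PO₄³⁻]^2 = [PO₄³⁻]^2(9.82×10⁻³)^3
[PO₄³⁻]^2 = 1.79×10⁻³³ / (9.82×10⁻³)^3 = 1.89×10⁻²⁷
[PO₄³⁻] = 4.35×10⁻¹⁴ mol/L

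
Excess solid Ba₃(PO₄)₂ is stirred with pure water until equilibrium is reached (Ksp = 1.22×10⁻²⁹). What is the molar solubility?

6.47×10⁻⁷ M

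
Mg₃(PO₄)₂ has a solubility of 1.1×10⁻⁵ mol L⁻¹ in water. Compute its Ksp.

Ksp = 1.7×10⁻²³

Mg₃(PO₄)₂(s) ⇌ 3 Mg²⁺(aq) + 2 PO₄³⁻(aq)
Let s be the molar solubility. Then [Mg²⁺] = 3s and [PO₄³⁻] = 2s.
Ksp = [Mg²⁺]^3[PO₄³⁻]^2 = (3s)^3 · (2s)^2 = 108s^5
Ksp = 108 × (1.1×10⁻⁵)^5 = 1.7×10⁻²³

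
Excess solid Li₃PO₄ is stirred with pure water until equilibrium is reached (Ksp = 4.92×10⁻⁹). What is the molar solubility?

3.67×10⁻³ M

Li₃PO₄(s) ⇌ 3 Li⁺(aq) + PO₄³⁻(aq)
Let s be the molar solubility. Then [Li⁺] = 3s and [PO₄³⁻] = s.
Ksp = [Li⁺]^3[PO₄³⁻] = (3s)^3 · s = 27s^4
27s^4 = 4.92×10⁻⁹  ⇒  s^4 = 1.82×10⁻¹⁰
Taking the 4th root, s = 3.67×10⁻³ M.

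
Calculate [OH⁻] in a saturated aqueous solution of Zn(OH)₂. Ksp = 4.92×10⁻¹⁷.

Zn(OH)₂(s) ⇌ Zn²⁺(aq) + 2 OH⁻(aq)
Let s be the molar solubility. Then [Zn²⁺] = s and [OH⁻] = 2s.
Ksp = [Zn²⁺][OH⁻]^2 = s · (2s)^2 = 4s^3 = 4.92×10⁻¹⁷
s = 2.31×10⁻⁶ mol/L
[OH⁻] = 2s = 4.62×10⁻⁶ mol/L

4.62×10⁻⁶ M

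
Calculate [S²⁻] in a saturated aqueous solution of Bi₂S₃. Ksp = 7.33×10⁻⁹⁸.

Bi₂S₃(s) ⇌ 2 Bi³⁺(aq) + 3 S²⁻(aq)
Call the molar solubility s, so that [Bi³⁺] = 2s and [S²⁻] = 3s.
Ksp = [Bi³⁺]^2[S²⁻]^3 = (2s)^2 · (3s)^3 = 108s^5 = 7.33×10⁻⁹⁸
s = 1.47×10⁻²⁰ mol L⁻¹
[S²⁻] = 3s = 4.40×10⁻²⁰ mol L⁻¹

4.40×10⁻²⁰ M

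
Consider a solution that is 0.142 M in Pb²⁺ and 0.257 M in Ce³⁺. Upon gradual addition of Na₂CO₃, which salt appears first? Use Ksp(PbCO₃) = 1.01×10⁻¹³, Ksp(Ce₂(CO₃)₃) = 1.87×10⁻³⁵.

PbCO₃

The threshold for precipitation is Q = Ksp.
For PbCO₃: [CO₃²⁻] = (Ksp/[Pb²⁺]) = 7.11×10⁻¹³ M
For Ce₂(CO₃)₃: [CO₃²⁻] = (Ksp/[Ce³⁺]^2)^(1/3) = 6.57×10⁻¹² M
PbCO₃ requires the lower [CO₃²⁻], so it precipitates first.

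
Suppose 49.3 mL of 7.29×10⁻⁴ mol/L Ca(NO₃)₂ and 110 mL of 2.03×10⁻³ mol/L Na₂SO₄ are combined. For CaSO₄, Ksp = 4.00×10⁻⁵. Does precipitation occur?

Total volume after mixing = 49.3 + 110 = 159.3 mL.
[Ca²⁺] = (7.29×10⁻⁴)(49.3)/159.3 = 2.26×10⁻⁴ mol/L
[SO₄²⁻] = (2.03×10⁻³)(110)/159.3 = 1.40×10⁻³ mol/L
Q = [Ca²⁺][SO₄²⁻] = 3.16×10⁻⁷
Since Q (3.16×10⁻⁷) is less than Ksp (4.00×10⁻⁵), no CaSO₄ precipitates.

No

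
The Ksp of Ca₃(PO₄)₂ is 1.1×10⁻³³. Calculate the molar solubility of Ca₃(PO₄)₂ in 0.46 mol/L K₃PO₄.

5.8×10⁻¹² M

Ca₃(PO₄)₂(s) ⇌ 3 Ca²⁺(aq) + 2 PO₄³⁻(aq)
With PO₄³⁻ already at 0.46 mol/L and s small, take [PO₄³⁻] ≈ 0.46 mol/L and [Ca²⁺] = 3s.
Ksp = [Ca²⁺]^3[PO₄³⁻]^2 = (3s)^3(0.46)^2
(3s)^3 = 1.1×10⁻³³ / (0.46)^2 = 5.2×10⁻³³
s = 5.8×10⁻¹² mol/L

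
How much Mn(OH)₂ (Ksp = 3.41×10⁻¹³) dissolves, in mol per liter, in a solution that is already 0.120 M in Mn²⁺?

8.43×10⁻⁷ M

Mn(OH)₂(s) ⇌ Mn²⁺(aq) + 2 OH⁻(aq)
The solution already contains Mn²⁺ at 0.120 M. Let s be the molar solubility of Mn(OH)₂.
[Mn²⁺] ≈ 0.120 M (common ion dominates); [OH⁻] = 2s.
Ksp = [Mn²⁺][OH⁻]^2 = (0.120)(2s)^2
(2s)^2 = 3.41×10⁻¹³ / (0.120) = 2.84×10⁻¹²
s = 8.43×10⁻⁷ M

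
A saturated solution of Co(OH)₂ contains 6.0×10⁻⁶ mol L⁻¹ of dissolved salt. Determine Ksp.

Co(OH)₂(s) ⇌ Co²⁺(aq) + 2 OH⁻(aq)
Let s be the molar solubility. Then [Co²⁺] = s and [OH⁻] = 2s.
Ksp = [Co²⁺][OH⁻]^2 = s · (2s)^2 = 4s^3
Ksp = 4 × (6.0×10⁻⁶)^3 = 8.6×10⁻¹⁶

Ksp = 8.6×10⁻¹⁶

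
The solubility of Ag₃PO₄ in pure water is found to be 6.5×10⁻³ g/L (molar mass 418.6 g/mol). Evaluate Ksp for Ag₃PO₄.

Convert to molarity: s = 6.5×10⁻³ / 418.6 = 1.553×10⁻⁵ mol/L
Ag₃PO₄(s) ⇌ 3 Ag⁺(aq) + PO₄³⁻(aq)
For each mole of Ag₃PO₄ that dissolves per liter, [Ag⁺] = 3s and [PO₄³⁻] = s; let s denote this solubility.
Ksp = [Ag⁺]^3[PO₄³⁻] = (3s)^3 · s = 27s^4
Ksp = 27 × (1.553×10⁻⁵)^4 = 1.6×10⁻¹⁸

Ksp = 1.6×10⁻¹⁸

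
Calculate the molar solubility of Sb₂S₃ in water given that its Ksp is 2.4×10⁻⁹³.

1.2×10⁻¹⁹ M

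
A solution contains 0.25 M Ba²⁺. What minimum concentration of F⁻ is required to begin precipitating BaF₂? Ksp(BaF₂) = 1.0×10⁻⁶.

Precipitation of each salt begins when its ion product equals Ksp.
BaF₂(s) ⇌ Ba²⁺(aq) + 2 F⁻(aq)
Ksp = [Ba²⁺][F⁻]^2 = [F⁻]^2(0.25)
[F⁻]^2 = 1.0×10⁻⁶ / (0.25) = 4.0×10⁻⁶
[F⁻] = 2.0×10⁻³ M

2.0×10⁻³ M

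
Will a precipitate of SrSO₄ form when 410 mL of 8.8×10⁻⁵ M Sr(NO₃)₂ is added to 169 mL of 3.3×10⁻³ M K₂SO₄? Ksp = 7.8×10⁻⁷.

No

Total volume after mixing = 410 + 169 = 579 mL.
[Sr²⁺] = (8.8×10⁻⁵)(410)/579 = 6.2×10⁻⁵ M
[SO₄²⁻] = (3.3×10⁻³)(169)/579 = 9.6×10⁻⁴ M
Q = [Sr²⁺][SO₄²⁻] = 6.0×10⁻⁸
Q = 6.0×10⁻⁸ < Ksp = 7.8×10⁻⁷, so the solution is unsaturated and no precipitate forms.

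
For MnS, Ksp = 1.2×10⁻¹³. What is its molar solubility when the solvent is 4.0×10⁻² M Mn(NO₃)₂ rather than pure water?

3.0×10⁻¹² M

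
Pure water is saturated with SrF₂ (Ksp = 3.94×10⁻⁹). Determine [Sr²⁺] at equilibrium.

SrF₂(s) ⇌ Sr²⁺(aq) + 2 F⁻(aq)
With molar solubility s: [Sr²⁺] = s, [F⁻] = 2s.
Ksp = [Sr²⁺][F⁻]^2 = s · (2s)^2 = 4s^3 = 3.94×10⁻⁹
s = 9.95×10⁻⁴ mol/L
[Sr²⁺] = s = 9.95×10⁻⁴ mol/L

9.95×10⁻⁴ M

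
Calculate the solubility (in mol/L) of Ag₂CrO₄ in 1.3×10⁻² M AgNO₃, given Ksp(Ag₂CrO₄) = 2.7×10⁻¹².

1.6×10⁻⁸ M

Ag₂CrO₄(s) ⇌ 2 Ag⁺(aq) + CrO₄²⁻(aq)
With Ag⁺ already at 1.3×10⁻² M and s small, take [Ag⁺] ≈ 1.3×10⁻² M and [CrO₄²⁻] = s.
Ksp = [Ag⁺]^2[CrO₄²⁻] = (1.3×10⁻²)^2s
s = 2.7×10⁻¹² / (1.3×10⁻²)^2 = 1.6×10⁻⁸
s = 1.6×10⁻⁸ M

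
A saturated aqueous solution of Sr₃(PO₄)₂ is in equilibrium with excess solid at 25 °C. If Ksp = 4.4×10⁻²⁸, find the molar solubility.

1.3×10⁻⁶ M

Sr₃(PO₄)₂(s) ⇌ 3 Sr²⁺(aq) + 2 PO₄³⁻(aq)
For each mole of Sr₃(PO₄)₂ that dissolves per liter, [Sr²⁺] = 3s and [PO₄³⁻] = 2s; let s denote this solubility.
Ksp = [Sr²⁺]^3[PO₄³⁻]^2 = (3s)^3 · (2s)^2 = 108s^5
108s^5 = 4.4×10⁻²⁸  ⇒  s^5 = 4.1×10⁻³⁰
Taking the 5th root, s = 1.3×10⁻⁶ mol/L.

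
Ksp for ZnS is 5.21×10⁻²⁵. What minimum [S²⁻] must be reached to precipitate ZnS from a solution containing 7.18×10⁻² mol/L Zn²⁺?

7.26×10⁻²⁴ M

Precipitation of each salt begins when its ion product equals Ksp.
ZnS(s) ⇌ Zn²⁺(aq) + S²⁻(aq)
Ksp = [Zn²⁺][S²⁻] = [S²⁻](7.18×10⁻²)
[S²⁻] = 5.21×10⁻²⁵ / (7.18×10⁻²) = 7.26×10⁻²⁴
[S²⁻] = 7.26×10⁻²⁴ mol/L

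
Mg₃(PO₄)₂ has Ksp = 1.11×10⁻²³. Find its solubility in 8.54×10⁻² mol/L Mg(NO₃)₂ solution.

6.67×10⁻¹¹ M

Mg₃(PO₄)₂(s) ⇌ 3 Mg²⁺(aq) + 2 PO₄³⁻(aq)
With Mg²⁺ already at 8.54×10⁻² mol/L and s small, take [Mg²⁺] ≈ 8.54×10⁻² mol/L and [PO₄³⁻] = 2s.
Ksp = [Mg²⁺]^3[PO₄³⁻]^2 = (8.54×10⁻²)^3(2s)^2
(2s)^2 = 1.11×10⁻²³ / (8.54×10⁻²)^3 = 1.78×10⁻²⁰
s = 6.67×10⁻¹¹ mol/L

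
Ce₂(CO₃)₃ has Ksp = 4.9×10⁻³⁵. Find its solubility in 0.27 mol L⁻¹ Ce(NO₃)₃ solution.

2.9×10⁻¹² M

Ce₂(CO₃)₃(s) ⇌ 2 Ce³⁺(aq) + 3 CO₃²⁻(aq)
Ce³⁺ is already present at 0.27 mol L⁻¹. If s mol/L of Ce₂(CO₃)₃ dissolves, [CO₃²⁻] = 3s while [Ce³⁺] ≈ 0.27 mol L⁻¹.
Ksp = [Ce³⁺]^2[CO₃²⁻]^3 = (0.27)^2(3s)^3
(3s)^3 = 4.9×10⁻³⁵ / (0.27)^2 = 6.7×10⁻³⁴
s = 2.9×10⁻¹² mol L⁻¹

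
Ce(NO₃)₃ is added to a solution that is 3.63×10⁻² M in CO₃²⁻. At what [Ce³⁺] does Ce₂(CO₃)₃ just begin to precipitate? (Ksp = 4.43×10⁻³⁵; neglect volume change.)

9.62×10⁻¹⁶ M

Precipitation begins when Q = Ksp.
Ce₂(CO₃)₃(s) ⇌ 2 Ce³⁺(aq) + 3 CO₃²⁻(aq)
Ksp = [Ce³⁺]^2[CO₃²⁻]^3 = [Ce³⁺]^2(3.63×10⁻²)^3
[Ce³⁺]^2 = 4.43×10⁻³⁵ / (3.63×10⁻²)^3 = 9.26×10⁻³¹
[Ce³⁺] = 9.62×10⁻¹⁶ M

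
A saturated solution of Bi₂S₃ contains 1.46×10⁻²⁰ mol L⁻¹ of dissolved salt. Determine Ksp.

Ksp = 7.16×10⁻⁹⁸

Bi₂S₃(s) ⇌ 2 Bi³⁺(aq) + 3 S²⁻(aq)
For each mole of Bi₂S₃ that dissolves per liter, [Bi³⁺] = 2s and [S²⁻] = 3s; let s denote this solubility.
Ksp = [Bi³⁺]^2[S²⁻]^3 = (2s)^2 · (3s)^3 = 108s^5
Ksp = 108 × (1.46×10⁻²⁰)^5 = 7.16×10⁻⁹⁸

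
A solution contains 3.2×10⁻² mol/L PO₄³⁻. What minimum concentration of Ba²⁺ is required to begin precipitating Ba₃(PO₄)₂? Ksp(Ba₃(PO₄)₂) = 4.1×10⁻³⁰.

1.6×10⁻⁹ M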